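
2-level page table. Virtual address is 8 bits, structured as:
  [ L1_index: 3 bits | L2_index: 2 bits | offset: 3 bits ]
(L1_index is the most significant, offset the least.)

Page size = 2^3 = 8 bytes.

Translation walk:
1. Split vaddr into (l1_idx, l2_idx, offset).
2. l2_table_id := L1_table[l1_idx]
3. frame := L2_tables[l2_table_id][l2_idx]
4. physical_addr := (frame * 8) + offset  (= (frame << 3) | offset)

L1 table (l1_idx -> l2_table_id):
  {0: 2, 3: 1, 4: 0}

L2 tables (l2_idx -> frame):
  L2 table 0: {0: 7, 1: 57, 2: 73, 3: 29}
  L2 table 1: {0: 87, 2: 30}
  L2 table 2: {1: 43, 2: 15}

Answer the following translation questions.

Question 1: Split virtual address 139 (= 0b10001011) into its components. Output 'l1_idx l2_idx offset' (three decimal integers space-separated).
Answer: 4 1 3

Derivation:
vaddr = 139 = 0b10001011
  top 3 bits -> l1_idx = 4
  next 2 bits -> l2_idx = 1
  bottom 3 bits -> offset = 3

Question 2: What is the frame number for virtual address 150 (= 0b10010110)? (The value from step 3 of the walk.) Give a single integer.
Answer: 73

Derivation:
vaddr = 150: l1_idx=4, l2_idx=2
L1[4] = 0; L2[0][2] = 73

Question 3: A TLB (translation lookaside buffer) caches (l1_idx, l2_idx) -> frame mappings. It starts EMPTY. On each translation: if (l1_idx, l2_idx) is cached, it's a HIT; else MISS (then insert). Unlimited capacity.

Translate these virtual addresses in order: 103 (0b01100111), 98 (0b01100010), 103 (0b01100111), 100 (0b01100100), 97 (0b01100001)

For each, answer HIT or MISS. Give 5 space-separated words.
vaddr=103: (3,0) not in TLB -> MISS, insert
vaddr=98: (3,0) in TLB -> HIT
vaddr=103: (3,0) in TLB -> HIT
vaddr=100: (3,0) in TLB -> HIT
vaddr=97: (3,0) in TLB -> HIT

Answer: MISS HIT HIT HIT HIT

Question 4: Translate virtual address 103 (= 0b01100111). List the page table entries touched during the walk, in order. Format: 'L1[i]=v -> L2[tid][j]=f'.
vaddr = 103 = 0b01100111
Split: l1_idx=3, l2_idx=0, offset=7

Answer: L1[3]=1 -> L2[1][0]=87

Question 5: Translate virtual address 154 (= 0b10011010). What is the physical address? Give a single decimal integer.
Answer: 234

Derivation:
vaddr = 154 = 0b10011010
Split: l1_idx=4, l2_idx=3, offset=2
L1[4] = 0
L2[0][3] = 29
paddr = 29 * 8 + 2 = 234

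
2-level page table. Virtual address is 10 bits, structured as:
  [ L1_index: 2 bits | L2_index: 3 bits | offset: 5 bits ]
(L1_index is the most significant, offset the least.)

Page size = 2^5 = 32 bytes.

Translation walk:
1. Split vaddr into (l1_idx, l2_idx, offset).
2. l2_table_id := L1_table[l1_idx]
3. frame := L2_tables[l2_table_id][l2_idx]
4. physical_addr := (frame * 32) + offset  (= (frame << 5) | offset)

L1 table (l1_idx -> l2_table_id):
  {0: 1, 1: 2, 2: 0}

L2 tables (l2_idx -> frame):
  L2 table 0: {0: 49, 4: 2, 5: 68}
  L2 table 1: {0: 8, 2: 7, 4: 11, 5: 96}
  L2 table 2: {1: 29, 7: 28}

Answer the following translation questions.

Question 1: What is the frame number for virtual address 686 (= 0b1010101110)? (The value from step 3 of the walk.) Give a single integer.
vaddr = 686: l1_idx=2, l2_idx=5
L1[2] = 0; L2[0][5] = 68

Answer: 68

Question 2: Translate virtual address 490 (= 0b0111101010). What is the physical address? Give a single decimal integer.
vaddr = 490 = 0b0111101010
Split: l1_idx=1, l2_idx=7, offset=10
L1[1] = 2
L2[2][7] = 28
paddr = 28 * 32 + 10 = 906

Answer: 906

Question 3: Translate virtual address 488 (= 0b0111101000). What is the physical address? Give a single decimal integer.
Answer: 904

Derivation:
vaddr = 488 = 0b0111101000
Split: l1_idx=1, l2_idx=7, offset=8
L1[1] = 2
L2[2][7] = 28
paddr = 28 * 32 + 8 = 904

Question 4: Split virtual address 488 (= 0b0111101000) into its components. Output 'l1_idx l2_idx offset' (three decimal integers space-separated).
vaddr = 488 = 0b0111101000
  top 2 bits -> l1_idx = 1
  next 3 bits -> l2_idx = 7
  bottom 5 bits -> offset = 8

Answer: 1 7 8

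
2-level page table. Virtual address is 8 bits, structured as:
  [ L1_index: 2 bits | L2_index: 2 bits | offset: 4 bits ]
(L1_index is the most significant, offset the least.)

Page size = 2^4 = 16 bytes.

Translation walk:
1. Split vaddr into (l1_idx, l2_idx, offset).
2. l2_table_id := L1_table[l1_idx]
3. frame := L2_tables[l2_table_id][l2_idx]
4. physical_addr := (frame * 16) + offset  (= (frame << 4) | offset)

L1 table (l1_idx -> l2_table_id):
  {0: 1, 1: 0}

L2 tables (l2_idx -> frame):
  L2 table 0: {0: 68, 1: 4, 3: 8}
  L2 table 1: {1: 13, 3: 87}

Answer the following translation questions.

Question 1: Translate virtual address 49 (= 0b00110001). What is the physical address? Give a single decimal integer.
Answer: 1393

Derivation:
vaddr = 49 = 0b00110001
Split: l1_idx=0, l2_idx=3, offset=1
L1[0] = 1
L2[1][3] = 87
paddr = 87 * 16 + 1 = 1393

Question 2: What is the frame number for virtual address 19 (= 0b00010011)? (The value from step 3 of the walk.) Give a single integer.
Answer: 13

Derivation:
vaddr = 19: l1_idx=0, l2_idx=1
L1[0] = 1; L2[1][1] = 13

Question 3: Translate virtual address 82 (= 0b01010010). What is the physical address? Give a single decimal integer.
vaddr = 82 = 0b01010010
Split: l1_idx=1, l2_idx=1, offset=2
L1[1] = 0
L2[0][1] = 4
paddr = 4 * 16 + 2 = 66

Answer: 66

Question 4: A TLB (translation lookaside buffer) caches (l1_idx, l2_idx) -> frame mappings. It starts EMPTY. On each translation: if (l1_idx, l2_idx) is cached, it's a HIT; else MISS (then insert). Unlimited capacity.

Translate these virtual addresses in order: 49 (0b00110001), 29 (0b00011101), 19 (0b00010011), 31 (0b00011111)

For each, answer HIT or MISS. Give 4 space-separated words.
vaddr=49: (0,3) not in TLB -> MISS, insert
vaddr=29: (0,1) not in TLB -> MISS, insert
vaddr=19: (0,1) in TLB -> HIT
vaddr=31: (0,1) in TLB -> HIT

Answer: MISS MISS HIT HIT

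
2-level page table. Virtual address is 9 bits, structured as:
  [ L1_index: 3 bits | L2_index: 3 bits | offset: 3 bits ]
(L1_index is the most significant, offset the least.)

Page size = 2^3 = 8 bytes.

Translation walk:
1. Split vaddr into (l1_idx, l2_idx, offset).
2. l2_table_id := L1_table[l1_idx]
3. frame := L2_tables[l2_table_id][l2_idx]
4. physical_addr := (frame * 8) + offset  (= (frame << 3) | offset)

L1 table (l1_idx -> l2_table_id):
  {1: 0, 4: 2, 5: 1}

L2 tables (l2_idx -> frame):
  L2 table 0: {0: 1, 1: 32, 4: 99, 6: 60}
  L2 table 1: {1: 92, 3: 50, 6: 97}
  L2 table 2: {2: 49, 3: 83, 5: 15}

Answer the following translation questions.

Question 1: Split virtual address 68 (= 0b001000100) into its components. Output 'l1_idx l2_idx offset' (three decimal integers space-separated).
Answer: 1 0 4

Derivation:
vaddr = 68 = 0b001000100
  top 3 bits -> l1_idx = 1
  next 3 bits -> l2_idx = 0
  bottom 3 bits -> offset = 4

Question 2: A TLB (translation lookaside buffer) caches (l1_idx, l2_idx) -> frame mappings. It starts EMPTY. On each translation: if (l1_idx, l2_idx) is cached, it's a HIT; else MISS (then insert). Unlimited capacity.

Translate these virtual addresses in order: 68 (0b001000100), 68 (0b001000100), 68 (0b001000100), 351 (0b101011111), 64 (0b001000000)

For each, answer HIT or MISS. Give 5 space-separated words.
Answer: MISS HIT HIT MISS HIT

Derivation:
vaddr=68: (1,0) not in TLB -> MISS, insert
vaddr=68: (1,0) in TLB -> HIT
vaddr=68: (1,0) in TLB -> HIT
vaddr=351: (5,3) not in TLB -> MISS, insert
vaddr=64: (1,0) in TLB -> HIT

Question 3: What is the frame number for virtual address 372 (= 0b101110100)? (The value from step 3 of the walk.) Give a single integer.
Answer: 97

Derivation:
vaddr = 372: l1_idx=5, l2_idx=6
L1[5] = 1; L2[1][6] = 97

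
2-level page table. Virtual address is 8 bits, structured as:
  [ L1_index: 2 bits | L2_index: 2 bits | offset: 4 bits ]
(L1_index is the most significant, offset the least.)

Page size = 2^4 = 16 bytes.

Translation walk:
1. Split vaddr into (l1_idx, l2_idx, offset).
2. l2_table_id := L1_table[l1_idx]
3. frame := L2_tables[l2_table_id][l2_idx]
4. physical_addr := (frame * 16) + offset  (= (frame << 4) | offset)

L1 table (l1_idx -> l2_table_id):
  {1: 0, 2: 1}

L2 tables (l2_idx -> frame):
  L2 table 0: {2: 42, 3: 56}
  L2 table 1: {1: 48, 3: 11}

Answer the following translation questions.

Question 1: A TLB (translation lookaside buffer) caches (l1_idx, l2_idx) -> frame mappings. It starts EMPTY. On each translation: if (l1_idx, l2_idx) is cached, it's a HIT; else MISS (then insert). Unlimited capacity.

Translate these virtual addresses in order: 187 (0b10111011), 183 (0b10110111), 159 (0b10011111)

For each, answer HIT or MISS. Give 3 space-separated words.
vaddr=187: (2,3) not in TLB -> MISS, insert
vaddr=183: (2,3) in TLB -> HIT
vaddr=159: (2,1) not in TLB -> MISS, insert

Answer: MISS HIT MISS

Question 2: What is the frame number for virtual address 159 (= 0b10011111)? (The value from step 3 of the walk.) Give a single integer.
Answer: 48

Derivation:
vaddr = 159: l1_idx=2, l2_idx=1
L1[2] = 1; L2[1][1] = 48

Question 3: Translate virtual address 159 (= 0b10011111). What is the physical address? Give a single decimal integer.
Answer: 783

Derivation:
vaddr = 159 = 0b10011111
Split: l1_idx=2, l2_idx=1, offset=15
L1[2] = 1
L2[1][1] = 48
paddr = 48 * 16 + 15 = 783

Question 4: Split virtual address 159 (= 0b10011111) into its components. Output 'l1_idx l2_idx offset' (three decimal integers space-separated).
Answer: 2 1 15

Derivation:
vaddr = 159 = 0b10011111
  top 2 bits -> l1_idx = 2
  next 2 bits -> l2_idx = 1
  bottom 4 bits -> offset = 15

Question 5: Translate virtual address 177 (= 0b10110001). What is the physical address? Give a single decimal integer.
vaddr = 177 = 0b10110001
Split: l1_idx=2, l2_idx=3, offset=1
L1[2] = 1
L2[1][3] = 11
paddr = 11 * 16 + 1 = 177

Answer: 177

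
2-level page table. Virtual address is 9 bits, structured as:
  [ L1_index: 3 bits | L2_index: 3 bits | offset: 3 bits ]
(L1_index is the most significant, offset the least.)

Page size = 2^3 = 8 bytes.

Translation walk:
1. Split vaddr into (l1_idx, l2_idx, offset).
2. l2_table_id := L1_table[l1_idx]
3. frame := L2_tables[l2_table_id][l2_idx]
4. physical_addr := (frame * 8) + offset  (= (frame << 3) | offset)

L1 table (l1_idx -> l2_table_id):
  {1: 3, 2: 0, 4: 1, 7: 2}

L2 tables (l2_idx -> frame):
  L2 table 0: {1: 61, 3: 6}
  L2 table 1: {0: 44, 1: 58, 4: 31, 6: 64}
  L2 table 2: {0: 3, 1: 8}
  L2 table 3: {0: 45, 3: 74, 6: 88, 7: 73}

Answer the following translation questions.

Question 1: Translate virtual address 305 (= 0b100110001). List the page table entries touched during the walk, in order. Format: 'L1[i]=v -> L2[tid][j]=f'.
Answer: L1[4]=1 -> L2[1][6]=64

Derivation:
vaddr = 305 = 0b100110001
Split: l1_idx=4, l2_idx=6, offset=1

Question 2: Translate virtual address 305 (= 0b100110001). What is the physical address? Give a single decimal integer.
vaddr = 305 = 0b100110001
Split: l1_idx=4, l2_idx=6, offset=1
L1[4] = 1
L2[1][6] = 64
paddr = 64 * 8 + 1 = 513

Answer: 513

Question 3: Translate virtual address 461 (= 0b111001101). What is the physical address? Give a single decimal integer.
vaddr = 461 = 0b111001101
Split: l1_idx=7, l2_idx=1, offset=5
L1[7] = 2
L2[2][1] = 8
paddr = 8 * 8 + 5 = 69

Answer: 69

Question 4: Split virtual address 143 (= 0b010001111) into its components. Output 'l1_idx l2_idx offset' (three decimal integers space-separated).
vaddr = 143 = 0b010001111
  top 3 bits -> l1_idx = 2
  next 3 bits -> l2_idx = 1
  bottom 3 bits -> offset = 7

Answer: 2 1 7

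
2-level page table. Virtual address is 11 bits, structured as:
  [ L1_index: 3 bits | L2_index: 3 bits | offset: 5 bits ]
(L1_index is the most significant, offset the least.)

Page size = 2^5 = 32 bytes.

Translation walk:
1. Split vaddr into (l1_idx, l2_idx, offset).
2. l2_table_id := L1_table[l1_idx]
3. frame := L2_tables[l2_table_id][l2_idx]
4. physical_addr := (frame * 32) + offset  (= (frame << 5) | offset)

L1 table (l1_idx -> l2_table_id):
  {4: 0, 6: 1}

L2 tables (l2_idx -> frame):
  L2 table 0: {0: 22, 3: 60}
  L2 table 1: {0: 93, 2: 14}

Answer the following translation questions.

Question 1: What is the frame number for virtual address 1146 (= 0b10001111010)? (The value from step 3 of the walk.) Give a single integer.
Answer: 60

Derivation:
vaddr = 1146: l1_idx=4, l2_idx=3
L1[4] = 0; L2[0][3] = 60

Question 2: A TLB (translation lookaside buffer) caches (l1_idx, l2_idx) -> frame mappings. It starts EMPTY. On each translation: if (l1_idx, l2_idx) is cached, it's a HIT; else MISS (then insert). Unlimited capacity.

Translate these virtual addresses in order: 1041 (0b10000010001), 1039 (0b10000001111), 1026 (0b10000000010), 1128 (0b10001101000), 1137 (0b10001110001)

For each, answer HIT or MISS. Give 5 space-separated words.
Answer: MISS HIT HIT MISS HIT

Derivation:
vaddr=1041: (4,0) not in TLB -> MISS, insert
vaddr=1039: (4,0) in TLB -> HIT
vaddr=1026: (4,0) in TLB -> HIT
vaddr=1128: (4,3) not in TLB -> MISS, insert
vaddr=1137: (4,3) in TLB -> HIT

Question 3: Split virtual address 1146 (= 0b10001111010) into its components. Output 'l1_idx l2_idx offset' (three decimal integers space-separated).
vaddr = 1146 = 0b10001111010
  top 3 bits -> l1_idx = 4
  next 3 bits -> l2_idx = 3
  bottom 5 bits -> offset = 26

Answer: 4 3 26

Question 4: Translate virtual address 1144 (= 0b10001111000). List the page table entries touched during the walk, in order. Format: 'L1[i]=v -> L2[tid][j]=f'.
Answer: L1[4]=0 -> L2[0][3]=60

Derivation:
vaddr = 1144 = 0b10001111000
Split: l1_idx=4, l2_idx=3, offset=24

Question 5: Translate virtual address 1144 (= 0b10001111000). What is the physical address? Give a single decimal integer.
vaddr = 1144 = 0b10001111000
Split: l1_idx=4, l2_idx=3, offset=24
L1[4] = 0
L2[0][3] = 60
paddr = 60 * 32 + 24 = 1944

Answer: 1944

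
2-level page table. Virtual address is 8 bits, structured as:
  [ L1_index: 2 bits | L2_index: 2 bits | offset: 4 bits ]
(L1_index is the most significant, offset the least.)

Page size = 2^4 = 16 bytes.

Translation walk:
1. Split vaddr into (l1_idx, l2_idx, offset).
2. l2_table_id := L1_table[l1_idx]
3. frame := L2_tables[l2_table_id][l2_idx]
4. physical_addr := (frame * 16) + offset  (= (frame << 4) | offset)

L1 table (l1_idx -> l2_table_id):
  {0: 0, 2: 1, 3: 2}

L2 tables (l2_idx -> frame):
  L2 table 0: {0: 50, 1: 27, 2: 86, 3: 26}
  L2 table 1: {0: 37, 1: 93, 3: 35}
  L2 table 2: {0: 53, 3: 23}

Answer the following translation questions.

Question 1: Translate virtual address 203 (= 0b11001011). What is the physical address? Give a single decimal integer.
Answer: 859

Derivation:
vaddr = 203 = 0b11001011
Split: l1_idx=3, l2_idx=0, offset=11
L1[3] = 2
L2[2][0] = 53
paddr = 53 * 16 + 11 = 859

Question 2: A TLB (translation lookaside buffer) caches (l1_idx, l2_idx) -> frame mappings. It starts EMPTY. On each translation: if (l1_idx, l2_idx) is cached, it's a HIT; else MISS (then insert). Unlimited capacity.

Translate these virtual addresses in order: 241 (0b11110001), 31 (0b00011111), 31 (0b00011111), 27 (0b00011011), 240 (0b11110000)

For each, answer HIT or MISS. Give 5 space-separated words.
Answer: MISS MISS HIT HIT HIT

Derivation:
vaddr=241: (3,3) not in TLB -> MISS, insert
vaddr=31: (0,1) not in TLB -> MISS, insert
vaddr=31: (0,1) in TLB -> HIT
vaddr=27: (0,1) in TLB -> HIT
vaddr=240: (3,3) in TLB -> HIT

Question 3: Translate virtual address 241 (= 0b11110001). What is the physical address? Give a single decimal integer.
vaddr = 241 = 0b11110001
Split: l1_idx=3, l2_idx=3, offset=1
L1[3] = 2
L2[2][3] = 23
paddr = 23 * 16 + 1 = 369

Answer: 369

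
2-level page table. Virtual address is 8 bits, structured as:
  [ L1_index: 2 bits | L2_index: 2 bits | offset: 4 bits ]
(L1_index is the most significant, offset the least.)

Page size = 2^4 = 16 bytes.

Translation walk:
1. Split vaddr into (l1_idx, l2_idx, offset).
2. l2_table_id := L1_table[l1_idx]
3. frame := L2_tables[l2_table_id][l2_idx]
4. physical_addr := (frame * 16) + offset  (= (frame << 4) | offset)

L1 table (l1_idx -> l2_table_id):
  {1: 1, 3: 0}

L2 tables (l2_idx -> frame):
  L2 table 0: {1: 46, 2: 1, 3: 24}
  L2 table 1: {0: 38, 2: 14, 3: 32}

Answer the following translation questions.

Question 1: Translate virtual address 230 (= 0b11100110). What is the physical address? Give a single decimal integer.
vaddr = 230 = 0b11100110
Split: l1_idx=3, l2_idx=2, offset=6
L1[3] = 0
L2[0][2] = 1
paddr = 1 * 16 + 6 = 22

Answer: 22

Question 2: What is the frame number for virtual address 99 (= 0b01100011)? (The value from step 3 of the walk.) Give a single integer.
vaddr = 99: l1_idx=1, l2_idx=2
L1[1] = 1; L2[1][2] = 14

Answer: 14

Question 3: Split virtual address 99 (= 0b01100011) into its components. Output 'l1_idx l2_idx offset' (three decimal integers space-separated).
vaddr = 99 = 0b01100011
  top 2 bits -> l1_idx = 1
  next 2 bits -> l2_idx = 2
  bottom 4 bits -> offset = 3

Answer: 1 2 3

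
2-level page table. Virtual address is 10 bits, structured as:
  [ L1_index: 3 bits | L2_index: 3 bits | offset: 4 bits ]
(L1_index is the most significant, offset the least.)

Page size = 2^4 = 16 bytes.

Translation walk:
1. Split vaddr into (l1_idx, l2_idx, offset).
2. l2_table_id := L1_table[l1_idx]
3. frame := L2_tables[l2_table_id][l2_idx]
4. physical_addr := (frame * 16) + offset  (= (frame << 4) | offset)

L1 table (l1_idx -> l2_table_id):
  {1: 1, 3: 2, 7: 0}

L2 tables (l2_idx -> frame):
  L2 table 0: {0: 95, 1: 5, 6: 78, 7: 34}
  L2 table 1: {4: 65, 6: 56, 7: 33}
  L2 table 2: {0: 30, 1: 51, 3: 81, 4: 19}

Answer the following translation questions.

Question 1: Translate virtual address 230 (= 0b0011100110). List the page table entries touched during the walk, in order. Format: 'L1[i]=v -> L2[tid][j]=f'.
Answer: L1[1]=1 -> L2[1][6]=56

Derivation:
vaddr = 230 = 0b0011100110
Split: l1_idx=1, l2_idx=6, offset=6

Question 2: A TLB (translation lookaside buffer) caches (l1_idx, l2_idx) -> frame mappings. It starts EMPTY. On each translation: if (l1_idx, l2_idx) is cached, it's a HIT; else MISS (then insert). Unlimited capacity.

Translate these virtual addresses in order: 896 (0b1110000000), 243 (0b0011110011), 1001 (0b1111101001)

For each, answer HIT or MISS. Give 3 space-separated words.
vaddr=896: (7,0) not in TLB -> MISS, insert
vaddr=243: (1,7) not in TLB -> MISS, insert
vaddr=1001: (7,6) not in TLB -> MISS, insert

Answer: MISS MISS MISS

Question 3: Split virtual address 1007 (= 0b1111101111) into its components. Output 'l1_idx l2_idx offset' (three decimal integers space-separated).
Answer: 7 6 15

Derivation:
vaddr = 1007 = 0b1111101111
  top 3 bits -> l1_idx = 7
  next 3 bits -> l2_idx = 6
  bottom 4 bits -> offset = 15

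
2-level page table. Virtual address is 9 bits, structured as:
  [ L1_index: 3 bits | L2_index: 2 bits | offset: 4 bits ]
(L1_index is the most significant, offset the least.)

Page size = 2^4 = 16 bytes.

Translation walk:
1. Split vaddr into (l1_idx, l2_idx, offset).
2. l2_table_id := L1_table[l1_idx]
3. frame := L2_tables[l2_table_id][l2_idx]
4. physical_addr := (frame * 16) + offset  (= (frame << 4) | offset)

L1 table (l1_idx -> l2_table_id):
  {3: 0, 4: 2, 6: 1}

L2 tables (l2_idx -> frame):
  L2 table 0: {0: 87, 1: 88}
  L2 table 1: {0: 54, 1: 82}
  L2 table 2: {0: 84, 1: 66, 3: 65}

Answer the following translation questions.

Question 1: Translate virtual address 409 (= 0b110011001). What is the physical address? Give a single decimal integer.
Answer: 1321

Derivation:
vaddr = 409 = 0b110011001
Split: l1_idx=6, l2_idx=1, offset=9
L1[6] = 1
L2[1][1] = 82
paddr = 82 * 16 + 9 = 1321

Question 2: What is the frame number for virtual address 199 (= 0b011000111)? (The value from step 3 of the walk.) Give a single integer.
Answer: 87

Derivation:
vaddr = 199: l1_idx=3, l2_idx=0
L1[3] = 0; L2[0][0] = 87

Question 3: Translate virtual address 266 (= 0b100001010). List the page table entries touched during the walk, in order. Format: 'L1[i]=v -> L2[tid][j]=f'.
Answer: L1[4]=2 -> L2[2][0]=84

Derivation:
vaddr = 266 = 0b100001010
Split: l1_idx=4, l2_idx=0, offset=10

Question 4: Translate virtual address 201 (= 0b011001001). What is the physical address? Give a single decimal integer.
Answer: 1401

Derivation:
vaddr = 201 = 0b011001001
Split: l1_idx=3, l2_idx=0, offset=9
L1[3] = 0
L2[0][0] = 87
paddr = 87 * 16 + 9 = 1401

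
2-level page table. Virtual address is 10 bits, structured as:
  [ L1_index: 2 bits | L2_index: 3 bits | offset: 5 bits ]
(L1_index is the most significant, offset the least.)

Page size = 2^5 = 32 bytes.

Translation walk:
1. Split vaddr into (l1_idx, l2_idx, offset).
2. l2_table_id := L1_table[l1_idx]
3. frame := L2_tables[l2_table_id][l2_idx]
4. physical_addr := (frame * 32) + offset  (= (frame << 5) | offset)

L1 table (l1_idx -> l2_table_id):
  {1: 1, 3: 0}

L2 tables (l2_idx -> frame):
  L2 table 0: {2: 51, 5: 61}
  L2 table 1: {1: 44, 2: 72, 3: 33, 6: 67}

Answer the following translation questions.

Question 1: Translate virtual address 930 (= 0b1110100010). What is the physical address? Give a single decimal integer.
vaddr = 930 = 0b1110100010
Split: l1_idx=3, l2_idx=5, offset=2
L1[3] = 0
L2[0][5] = 61
paddr = 61 * 32 + 2 = 1954

Answer: 1954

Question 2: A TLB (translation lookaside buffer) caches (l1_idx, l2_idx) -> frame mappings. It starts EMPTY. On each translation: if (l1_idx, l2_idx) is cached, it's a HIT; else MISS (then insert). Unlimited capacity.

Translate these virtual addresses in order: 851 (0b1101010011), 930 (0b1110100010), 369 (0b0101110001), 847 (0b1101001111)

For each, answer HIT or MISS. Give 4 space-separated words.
vaddr=851: (3,2) not in TLB -> MISS, insert
vaddr=930: (3,5) not in TLB -> MISS, insert
vaddr=369: (1,3) not in TLB -> MISS, insert
vaddr=847: (3,2) in TLB -> HIT

Answer: MISS MISS MISS HIT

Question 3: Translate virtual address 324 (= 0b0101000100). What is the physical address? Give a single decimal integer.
vaddr = 324 = 0b0101000100
Split: l1_idx=1, l2_idx=2, offset=4
L1[1] = 1
L2[1][2] = 72
paddr = 72 * 32 + 4 = 2308

Answer: 2308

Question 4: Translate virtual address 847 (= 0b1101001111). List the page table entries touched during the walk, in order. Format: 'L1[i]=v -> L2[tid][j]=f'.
vaddr = 847 = 0b1101001111
Split: l1_idx=3, l2_idx=2, offset=15

Answer: L1[3]=0 -> L2[0][2]=51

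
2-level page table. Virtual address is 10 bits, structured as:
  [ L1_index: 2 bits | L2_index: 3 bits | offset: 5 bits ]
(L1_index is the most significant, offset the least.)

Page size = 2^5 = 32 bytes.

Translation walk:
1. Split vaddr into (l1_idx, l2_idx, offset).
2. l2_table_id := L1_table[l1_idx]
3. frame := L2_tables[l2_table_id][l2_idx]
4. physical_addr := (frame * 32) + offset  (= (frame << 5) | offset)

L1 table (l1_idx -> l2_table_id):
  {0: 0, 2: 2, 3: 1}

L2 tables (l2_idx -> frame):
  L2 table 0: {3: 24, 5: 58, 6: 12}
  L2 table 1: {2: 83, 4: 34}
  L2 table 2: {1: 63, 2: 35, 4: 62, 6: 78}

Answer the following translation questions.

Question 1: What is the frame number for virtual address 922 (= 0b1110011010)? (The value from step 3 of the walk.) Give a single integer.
vaddr = 922: l1_idx=3, l2_idx=4
L1[3] = 1; L2[1][4] = 34

Answer: 34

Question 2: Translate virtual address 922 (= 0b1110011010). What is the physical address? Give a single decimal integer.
vaddr = 922 = 0b1110011010
Split: l1_idx=3, l2_idx=4, offset=26
L1[3] = 1
L2[1][4] = 34
paddr = 34 * 32 + 26 = 1114

Answer: 1114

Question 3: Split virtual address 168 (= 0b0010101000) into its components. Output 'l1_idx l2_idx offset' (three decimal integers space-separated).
vaddr = 168 = 0b0010101000
  top 2 bits -> l1_idx = 0
  next 3 bits -> l2_idx = 5
  bottom 5 bits -> offset = 8

Answer: 0 5 8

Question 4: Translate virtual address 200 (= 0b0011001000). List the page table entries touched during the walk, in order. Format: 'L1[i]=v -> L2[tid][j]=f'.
vaddr = 200 = 0b0011001000
Split: l1_idx=0, l2_idx=6, offset=8

Answer: L1[0]=0 -> L2[0][6]=12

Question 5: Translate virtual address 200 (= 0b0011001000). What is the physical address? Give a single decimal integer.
vaddr = 200 = 0b0011001000
Split: l1_idx=0, l2_idx=6, offset=8
L1[0] = 0
L2[0][6] = 12
paddr = 12 * 32 + 8 = 392

Answer: 392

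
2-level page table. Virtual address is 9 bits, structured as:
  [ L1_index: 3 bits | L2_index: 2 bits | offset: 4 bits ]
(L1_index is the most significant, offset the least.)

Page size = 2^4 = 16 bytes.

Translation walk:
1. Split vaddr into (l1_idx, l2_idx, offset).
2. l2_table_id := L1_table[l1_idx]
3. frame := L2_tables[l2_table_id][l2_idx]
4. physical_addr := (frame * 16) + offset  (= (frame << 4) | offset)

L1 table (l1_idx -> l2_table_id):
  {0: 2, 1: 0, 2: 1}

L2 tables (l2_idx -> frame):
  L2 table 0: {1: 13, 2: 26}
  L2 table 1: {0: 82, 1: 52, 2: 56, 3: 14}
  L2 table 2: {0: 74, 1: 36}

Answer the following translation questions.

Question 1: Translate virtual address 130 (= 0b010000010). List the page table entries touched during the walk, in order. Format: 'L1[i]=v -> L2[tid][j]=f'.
Answer: L1[2]=1 -> L2[1][0]=82

Derivation:
vaddr = 130 = 0b010000010
Split: l1_idx=2, l2_idx=0, offset=2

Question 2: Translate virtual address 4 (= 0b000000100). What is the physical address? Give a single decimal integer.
vaddr = 4 = 0b000000100
Split: l1_idx=0, l2_idx=0, offset=4
L1[0] = 2
L2[2][0] = 74
paddr = 74 * 16 + 4 = 1188

Answer: 1188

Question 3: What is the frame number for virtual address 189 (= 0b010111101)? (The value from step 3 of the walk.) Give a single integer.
vaddr = 189: l1_idx=2, l2_idx=3
L1[2] = 1; L2[1][3] = 14

Answer: 14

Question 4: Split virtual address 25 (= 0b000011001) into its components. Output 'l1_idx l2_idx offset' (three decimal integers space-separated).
Answer: 0 1 9

Derivation:
vaddr = 25 = 0b000011001
  top 3 bits -> l1_idx = 0
  next 2 bits -> l2_idx = 1
  bottom 4 bits -> offset = 9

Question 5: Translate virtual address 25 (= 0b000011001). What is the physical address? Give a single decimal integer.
Answer: 585

Derivation:
vaddr = 25 = 0b000011001
Split: l1_idx=0, l2_idx=1, offset=9
L1[0] = 2
L2[2][1] = 36
paddr = 36 * 16 + 9 = 585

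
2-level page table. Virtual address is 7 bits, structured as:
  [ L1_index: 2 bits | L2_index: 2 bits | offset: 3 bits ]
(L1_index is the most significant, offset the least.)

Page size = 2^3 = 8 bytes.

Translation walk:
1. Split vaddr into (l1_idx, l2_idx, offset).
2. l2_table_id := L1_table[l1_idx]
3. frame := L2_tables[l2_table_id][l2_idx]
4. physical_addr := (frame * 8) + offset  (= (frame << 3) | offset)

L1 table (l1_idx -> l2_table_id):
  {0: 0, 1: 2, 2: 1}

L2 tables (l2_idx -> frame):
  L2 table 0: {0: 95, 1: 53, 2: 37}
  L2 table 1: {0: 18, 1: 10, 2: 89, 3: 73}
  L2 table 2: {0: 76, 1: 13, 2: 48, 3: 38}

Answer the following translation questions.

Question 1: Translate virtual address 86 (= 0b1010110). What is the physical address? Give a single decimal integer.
Answer: 718

Derivation:
vaddr = 86 = 0b1010110
Split: l1_idx=2, l2_idx=2, offset=6
L1[2] = 1
L2[1][2] = 89
paddr = 89 * 8 + 6 = 718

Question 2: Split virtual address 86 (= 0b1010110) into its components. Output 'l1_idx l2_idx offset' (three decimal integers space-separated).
vaddr = 86 = 0b1010110
  top 2 bits -> l1_idx = 2
  next 2 bits -> l2_idx = 2
  bottom 3 bits -> offset = 6

Answer: 2 2 6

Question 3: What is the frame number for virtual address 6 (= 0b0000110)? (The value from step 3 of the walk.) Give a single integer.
Answer: 95

Derivation:
vaddr = 6: l1_idx=0, l2_idx=0
L1[0] = 0; L2[0][0] = 95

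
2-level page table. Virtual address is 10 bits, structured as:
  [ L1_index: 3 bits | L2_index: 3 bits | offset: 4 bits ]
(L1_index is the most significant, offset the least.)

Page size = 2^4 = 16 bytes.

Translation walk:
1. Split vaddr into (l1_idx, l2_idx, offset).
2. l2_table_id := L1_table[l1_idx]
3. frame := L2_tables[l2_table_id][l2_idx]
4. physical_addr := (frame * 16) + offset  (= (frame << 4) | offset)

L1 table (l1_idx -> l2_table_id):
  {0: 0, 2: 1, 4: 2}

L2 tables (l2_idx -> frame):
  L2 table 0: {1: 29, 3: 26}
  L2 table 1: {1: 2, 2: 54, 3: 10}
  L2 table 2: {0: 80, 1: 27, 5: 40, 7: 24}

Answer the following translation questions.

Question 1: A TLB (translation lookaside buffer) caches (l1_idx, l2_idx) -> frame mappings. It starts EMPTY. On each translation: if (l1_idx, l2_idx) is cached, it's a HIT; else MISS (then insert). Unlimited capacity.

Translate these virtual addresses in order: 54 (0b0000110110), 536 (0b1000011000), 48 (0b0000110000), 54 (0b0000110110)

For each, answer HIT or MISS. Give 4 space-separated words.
vaddr=54: (0,3) not in TLB -> MISS, insert
vaddr=536: (4,1) not in TLB -> MISS, insert
vaddr=48: (0,3) in TLB -> HIT
vaddr=54: (0,3) in TLB -> HIT

Answer: MISS MISS HIT HIT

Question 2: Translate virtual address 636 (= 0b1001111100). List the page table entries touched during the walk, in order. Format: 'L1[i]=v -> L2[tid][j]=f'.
Answer: L1[4]=2 -> L2[2][7]=24

Derivation:
vaddr = 636 = 0b1001111100
Split: l1_idx=4, l2_idx=7, offset=12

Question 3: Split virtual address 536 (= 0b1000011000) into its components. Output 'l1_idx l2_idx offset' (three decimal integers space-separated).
vaddr = 536 = 0b1000011000
  top 3 bits -> l1_idx = 4
  next 3 bits -> l2_idx = 1
  bottom 4 bits -> offset = 8

Answer: 4 1 8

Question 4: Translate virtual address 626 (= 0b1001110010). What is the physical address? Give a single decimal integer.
vaddr = 626 = 0b1001110010
Split: l1_idx=4, l2_idx=7, offset=2
L1[4] = 2
L2[2][7] = 24
paddr = 24 * 16 + 2 = 386

Answer: 386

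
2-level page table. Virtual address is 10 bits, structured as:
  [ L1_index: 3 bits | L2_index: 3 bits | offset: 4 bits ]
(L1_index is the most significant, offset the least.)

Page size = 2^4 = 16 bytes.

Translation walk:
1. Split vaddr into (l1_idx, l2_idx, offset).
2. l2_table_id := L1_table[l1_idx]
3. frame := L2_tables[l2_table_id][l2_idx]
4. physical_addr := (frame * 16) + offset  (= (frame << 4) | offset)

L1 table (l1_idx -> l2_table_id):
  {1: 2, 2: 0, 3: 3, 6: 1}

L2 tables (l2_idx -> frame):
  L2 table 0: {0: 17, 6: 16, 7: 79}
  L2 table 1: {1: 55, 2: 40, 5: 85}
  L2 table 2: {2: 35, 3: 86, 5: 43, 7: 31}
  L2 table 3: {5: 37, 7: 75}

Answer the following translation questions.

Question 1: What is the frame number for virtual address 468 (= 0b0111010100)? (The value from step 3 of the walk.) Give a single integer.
vaddr = 468: l1_idx=3, l2_idx=5
L1[3] = 3; L2[3][5] = 37

Answer: 37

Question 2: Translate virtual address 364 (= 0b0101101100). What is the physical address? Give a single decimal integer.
Answer: 268

Derivation:
vaddr = 364 = 0b0101101100
Split: l1_idx=2, l2_idx=6, offset=12
L1[2] = 0
L2[0][6] = 16
paddr = 16 * 16 + 12 = 268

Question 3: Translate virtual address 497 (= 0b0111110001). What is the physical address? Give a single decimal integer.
vaddr = 497 = 0b0111110001
Split: l1_idx=3, l2_idx=7, offset=1
L1[3] = 3
L2[3][7] = 75
paddr = 75 * 16 + 1 = 1201

Answer: 1201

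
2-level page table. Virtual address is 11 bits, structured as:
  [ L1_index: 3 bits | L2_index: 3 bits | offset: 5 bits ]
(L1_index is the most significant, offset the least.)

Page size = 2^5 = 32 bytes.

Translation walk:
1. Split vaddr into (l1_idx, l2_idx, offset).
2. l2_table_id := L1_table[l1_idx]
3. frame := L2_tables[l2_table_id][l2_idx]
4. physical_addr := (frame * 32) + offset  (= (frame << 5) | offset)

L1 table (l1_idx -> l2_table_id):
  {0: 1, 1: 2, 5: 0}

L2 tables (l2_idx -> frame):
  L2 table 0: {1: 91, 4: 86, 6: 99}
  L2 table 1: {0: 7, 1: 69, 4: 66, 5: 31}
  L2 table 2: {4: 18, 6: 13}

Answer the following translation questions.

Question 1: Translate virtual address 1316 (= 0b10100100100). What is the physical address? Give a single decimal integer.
Answer: 2916

Derivation:
vaddr = 1316 = 0b10100100100
Split: l1_idx=5, l2_idx=1, offset=4
L1[5] = 0
L2[0][1] = 91
paddr = 91 * 32 + 4 = 2916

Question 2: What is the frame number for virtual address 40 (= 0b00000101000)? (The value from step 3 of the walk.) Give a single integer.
Answer: 69

Derivation:
vaddr = 40: l1_idx=0, l2_idx=1
L1[0] = 1; L2[1][1] = 69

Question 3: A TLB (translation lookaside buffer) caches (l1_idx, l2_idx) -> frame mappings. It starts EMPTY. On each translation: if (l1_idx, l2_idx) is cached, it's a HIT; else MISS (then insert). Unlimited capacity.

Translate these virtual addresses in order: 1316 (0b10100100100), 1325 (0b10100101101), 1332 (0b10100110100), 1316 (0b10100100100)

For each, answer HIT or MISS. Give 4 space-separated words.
Answer: MISS HIT HIT HIT

Derivation:
vaddr=1316: (5,1) not in TLB -> MISS, insert
vaddr=1325: (5,1) in TLB -> HIT
vaddr=1332: (5,1) in TLB -> HIT
vaddr=1316: (5,1) in TLB -> HIT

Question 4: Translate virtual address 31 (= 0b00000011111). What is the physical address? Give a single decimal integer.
vaddr = 31 = 0b00000011111
Split: l1_idx=0, l2_idx=0, offset=31
L1[0] = 1
L2[1][0] = 7
paddr = 7 * 32 + 31 = 255

Answer: 255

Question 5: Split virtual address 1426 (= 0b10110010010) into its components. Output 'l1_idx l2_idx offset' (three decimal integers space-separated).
Answer: 5 4 18

Derivation:
vaddr = 1426 = 0b10110010010
  top 3 bits -> l1_idx = 5
  next 3 bits -> l2_idx = 4
  bottom 5 bits -> offset = 18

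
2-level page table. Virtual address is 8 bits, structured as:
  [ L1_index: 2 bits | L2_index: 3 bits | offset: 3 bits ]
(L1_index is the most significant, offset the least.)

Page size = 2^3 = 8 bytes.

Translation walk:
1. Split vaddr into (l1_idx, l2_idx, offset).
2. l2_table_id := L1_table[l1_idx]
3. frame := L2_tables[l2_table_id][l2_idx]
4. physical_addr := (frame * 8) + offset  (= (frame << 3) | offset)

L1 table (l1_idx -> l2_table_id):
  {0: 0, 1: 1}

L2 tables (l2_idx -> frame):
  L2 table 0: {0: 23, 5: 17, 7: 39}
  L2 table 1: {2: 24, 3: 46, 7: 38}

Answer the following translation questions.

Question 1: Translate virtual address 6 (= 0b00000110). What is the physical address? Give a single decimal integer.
vaddr = 6 = 0b00000110
Split: l1_idx=0, l2_idx=0, offset=6
L1[0] = 0
L2[0][0] = 23
paddr = 23 * 8 + 6 = 190

Answer: 190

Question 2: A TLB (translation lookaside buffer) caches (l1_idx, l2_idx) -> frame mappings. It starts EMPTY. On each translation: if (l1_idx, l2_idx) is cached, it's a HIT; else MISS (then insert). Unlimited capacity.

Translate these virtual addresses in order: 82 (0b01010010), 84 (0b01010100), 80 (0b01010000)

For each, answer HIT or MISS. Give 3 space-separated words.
vaddr=82: (1,2) not in TLB -> MISS, insert
vaddr=84: (1,2) in TLB -> HIT
vaddr=80: (1,2) in TLB -> HIT

Answer: MISS HIT HIT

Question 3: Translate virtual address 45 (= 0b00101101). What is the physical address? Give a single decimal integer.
Answer: 141

Derivation:
vaddr = 45 = 0b00101101
Split: l1_idx=0, l2_idx=5, offset=5
L1[0] = 0
L2[0][5] = 17
paddr = 17 * 8 + 5 = 141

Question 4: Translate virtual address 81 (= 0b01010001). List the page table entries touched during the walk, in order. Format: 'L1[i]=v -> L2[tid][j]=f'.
vaddr = 81 = 0b01010001
Split: l1_idx=1, l2_idx=2, offset=1

Answer: L1[1]=1 -> L2[1][2]=24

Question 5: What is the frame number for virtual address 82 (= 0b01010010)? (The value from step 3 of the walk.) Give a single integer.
vaddr = 82: l1_idx=1, l2_idx=2
L1[1] = 1; L2[1][2] = 24

Answer: 24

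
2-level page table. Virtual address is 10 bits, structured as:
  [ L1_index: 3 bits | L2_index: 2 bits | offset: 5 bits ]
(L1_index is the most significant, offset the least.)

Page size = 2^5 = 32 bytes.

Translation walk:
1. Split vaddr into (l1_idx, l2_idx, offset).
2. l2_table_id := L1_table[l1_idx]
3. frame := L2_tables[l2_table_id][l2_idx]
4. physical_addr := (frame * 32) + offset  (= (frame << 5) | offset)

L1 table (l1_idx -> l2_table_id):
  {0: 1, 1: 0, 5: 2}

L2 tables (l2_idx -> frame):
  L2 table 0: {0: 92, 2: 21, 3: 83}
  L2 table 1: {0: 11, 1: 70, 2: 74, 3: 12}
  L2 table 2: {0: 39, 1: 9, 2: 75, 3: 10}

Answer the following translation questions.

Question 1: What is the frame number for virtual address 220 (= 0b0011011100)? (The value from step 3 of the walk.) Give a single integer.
Answer: 21

Derivation:
vaddr = 220: l1_idx=1, l2_idx=2
L1[1] = 0; L2[0][2] = 21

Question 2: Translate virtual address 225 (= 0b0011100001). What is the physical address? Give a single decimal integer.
vaddr = 225 = 0b0011100001
Split: l1_idx=1, l2_idx=3, offset=1
L1[1] = 0
L2[0][3] = 83
paddr = 83 * 32 + 1 = 2657

Answer: 2657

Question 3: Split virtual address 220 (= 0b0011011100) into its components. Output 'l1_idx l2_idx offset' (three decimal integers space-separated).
vaddr = 220 = 0b0011011100
  top 3 bits -> l1_idx = 1
  next 2 bits -> l2_idx = 2
  bottom 5 bits -> offset = 28

Answer: 1 2 28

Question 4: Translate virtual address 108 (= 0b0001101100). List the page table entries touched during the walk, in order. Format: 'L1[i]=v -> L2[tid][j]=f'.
Answer: L1[0]=1 -> L2[1][3]=12

Derivation:
vaddr = 108 = 0b0001101100
Split: l1_idx=0, l2_idx=3, offset=12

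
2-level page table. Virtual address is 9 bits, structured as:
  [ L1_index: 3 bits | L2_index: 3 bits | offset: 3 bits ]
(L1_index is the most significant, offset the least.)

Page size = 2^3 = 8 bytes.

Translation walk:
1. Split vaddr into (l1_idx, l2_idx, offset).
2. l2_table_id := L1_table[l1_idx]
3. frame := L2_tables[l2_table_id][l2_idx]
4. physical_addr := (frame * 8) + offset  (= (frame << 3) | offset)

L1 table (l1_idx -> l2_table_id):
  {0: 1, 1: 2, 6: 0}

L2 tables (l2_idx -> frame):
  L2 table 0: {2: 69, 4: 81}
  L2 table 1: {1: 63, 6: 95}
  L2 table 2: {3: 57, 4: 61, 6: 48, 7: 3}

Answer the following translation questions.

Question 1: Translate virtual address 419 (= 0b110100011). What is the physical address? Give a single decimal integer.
vaddr = 419 = 0b110100011
Split: l1_idx=6, l2_idx=4, offset=3
L1[6] = 0
L2[0][4] = 81
paddr = 81 * 8 + 3 = 651

Answer: 651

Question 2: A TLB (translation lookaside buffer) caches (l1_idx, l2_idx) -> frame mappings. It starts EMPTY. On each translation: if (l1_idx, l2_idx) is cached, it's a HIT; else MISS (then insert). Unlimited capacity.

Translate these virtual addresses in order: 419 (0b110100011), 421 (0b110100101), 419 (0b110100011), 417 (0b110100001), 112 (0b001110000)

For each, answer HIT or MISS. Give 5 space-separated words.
vaddr=419: (6,4) not in TLB -> MISS, insert
vaddr=421: (6,4) in TLB -> HIT
vaddr=419: (6,4) in TLB -> HIT
vaddr=417: (6,4) in TLB -> HIT
vaddr=112: (1,6) not in TLB -> MISS, insert

Answer: MISS HIT HIT HIT MISS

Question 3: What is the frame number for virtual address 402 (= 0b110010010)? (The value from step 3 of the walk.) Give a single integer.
Answer: 69

Derivation:
vaddr = 402: l1_idx=6, l2_idx=2
L1[6] = 0; L2[0][2] = 69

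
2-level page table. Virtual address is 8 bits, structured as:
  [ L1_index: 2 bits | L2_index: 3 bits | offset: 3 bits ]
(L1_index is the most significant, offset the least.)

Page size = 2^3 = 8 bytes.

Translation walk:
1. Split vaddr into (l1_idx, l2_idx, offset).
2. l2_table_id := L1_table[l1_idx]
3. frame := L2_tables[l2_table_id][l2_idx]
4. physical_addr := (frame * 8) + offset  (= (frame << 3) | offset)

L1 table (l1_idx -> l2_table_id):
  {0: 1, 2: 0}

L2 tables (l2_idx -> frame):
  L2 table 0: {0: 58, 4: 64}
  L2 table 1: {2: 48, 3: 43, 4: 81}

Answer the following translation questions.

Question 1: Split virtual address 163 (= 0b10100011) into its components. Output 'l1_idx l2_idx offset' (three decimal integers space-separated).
vaddr = 163 = 0b10100011
  top 2 bits -> l1_idx = 2
  next 3 bits -> l2_idx = 4
  bottom 3 bits -> offset = 3

Answer: 2 4 3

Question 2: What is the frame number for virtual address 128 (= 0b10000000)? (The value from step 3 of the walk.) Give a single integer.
vaddr = 128: l1_idx=2, l2_idx=0
L1[2] = 0; L2[0][0] = 58

Answer: 58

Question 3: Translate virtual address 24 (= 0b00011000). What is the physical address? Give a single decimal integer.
vaddr = 24 = 0b00011000
Split: l1_idx=0, l2_idx=3, offset=0
L1[0] = 1
L2[1][3] = 43
paddr = 43 * 8 + 0 = 344

Answer: 344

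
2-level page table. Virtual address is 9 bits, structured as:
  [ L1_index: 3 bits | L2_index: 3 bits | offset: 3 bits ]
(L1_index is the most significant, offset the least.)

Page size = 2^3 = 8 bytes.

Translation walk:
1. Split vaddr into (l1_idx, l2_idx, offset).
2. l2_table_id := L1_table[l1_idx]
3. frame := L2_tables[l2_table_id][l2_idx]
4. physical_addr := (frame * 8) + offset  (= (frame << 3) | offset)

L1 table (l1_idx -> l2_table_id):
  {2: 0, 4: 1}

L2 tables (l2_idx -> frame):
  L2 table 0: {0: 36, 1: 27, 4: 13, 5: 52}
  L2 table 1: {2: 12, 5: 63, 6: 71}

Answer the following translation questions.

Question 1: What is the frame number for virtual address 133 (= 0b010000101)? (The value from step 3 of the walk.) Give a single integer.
Answer: 36

Derivation:
vaddr = 133: l1_idx=2, l2_idx=0
L1[2] = 0; L2[0][0] = 36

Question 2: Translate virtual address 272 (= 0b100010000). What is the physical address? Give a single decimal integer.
vaddr = 272 = 0b100010000
Split: l1_idx=4, l2_idx=2, offset=0
L1[4] = 1
L2[1][2] = 12
paddr = 12 * 8 + 0 = 96

Answer: 96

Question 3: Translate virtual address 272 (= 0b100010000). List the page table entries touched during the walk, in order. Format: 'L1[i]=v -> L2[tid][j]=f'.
Answer: L1[4]=1 -> L2[1][2]=12

Derivation:
vaddr = 272 = 0b100010000
Split: l1_idx=4, l2_idx=2, offset=0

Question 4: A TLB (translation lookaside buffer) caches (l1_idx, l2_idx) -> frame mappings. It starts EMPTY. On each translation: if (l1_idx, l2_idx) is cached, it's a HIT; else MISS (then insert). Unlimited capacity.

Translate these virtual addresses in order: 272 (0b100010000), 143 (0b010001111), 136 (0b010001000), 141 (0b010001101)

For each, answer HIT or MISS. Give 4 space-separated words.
Answer: MISS MISS HIT HIT

Derivation:
vaddr=272: (4,2) not in TLB -> MISS, insert
vaddr=143: (2,1) not in TLB -> MISS, insert
vaddr=136: (2,1) in TLB -> HIT
vaddr=141: (2,1) in TLB -> HIT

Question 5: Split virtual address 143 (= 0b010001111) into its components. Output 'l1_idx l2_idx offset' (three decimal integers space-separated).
Answer: 2 1 7

Derivation:
vaddr = 143 = 0b010001111
  top 3 bits -> l1_idx = 2
  next 3 bits -> l2_idx = 1
  bottom 3 bits -> offset = 7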